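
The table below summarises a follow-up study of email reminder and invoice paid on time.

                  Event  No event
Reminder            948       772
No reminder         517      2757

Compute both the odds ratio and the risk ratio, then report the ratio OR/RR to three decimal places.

1.876

Cells: a = 948, b = 772, c = 517, d = 2757.
OR = (948·2757)/(772·517) = 2613636/399124 = 6.54843
Risk in exposed = 948/1720 = 0.55116; risk in unexposed = 517/3274 = 0.15791; RR = 3.49034
OR/RR = 6.54843 / 3.49034 = 1.87616
The outcome is not rare, so the OR lies further from 1 than the RR.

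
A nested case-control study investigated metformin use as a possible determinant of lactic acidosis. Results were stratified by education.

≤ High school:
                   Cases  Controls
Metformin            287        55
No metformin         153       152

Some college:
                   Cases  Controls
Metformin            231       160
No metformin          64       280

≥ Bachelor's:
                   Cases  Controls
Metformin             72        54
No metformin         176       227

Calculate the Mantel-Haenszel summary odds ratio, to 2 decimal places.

4.15

OR_MH = Σ(aᵢdᵢ/nᵢ) / Σ(bᵢcᵢ/nᵢ), where nᵢ is the stratum total.
Stratum 1 (≤ High school): n = 647; a·d/n = 287·152/647 = 67.4250; b·c/n = 55·153/647 = 13.0062
Stratum 2 (Some college): n = 735; a·d/n = 231·280/735 = 88.0000; b·c/n = 160·64/735 = 13.9320
Stratum 3 (≥ Bachelor's): n = 529; a·d/n = 72·227/529 = 30.8960; b·c/n = 54·176/529 = 17.9660
OR_MH = (67.4250 + 88.0000 + 30.8960) / (13.0062 + 13.9320 + 17.9660) = 186.3211 / 44.9041 = 4.14931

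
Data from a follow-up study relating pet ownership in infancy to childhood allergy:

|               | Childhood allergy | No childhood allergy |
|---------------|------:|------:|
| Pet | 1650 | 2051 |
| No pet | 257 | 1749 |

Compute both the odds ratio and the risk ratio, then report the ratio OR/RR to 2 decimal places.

1.57

Cells: a = 1650, b = 2051, c = 257, d = 1749.
OR = (1650·1749)/(2051·257) = 2885850/527107 = 5.47488
Risk in exposed = 1650/3701 = 0.44583; risk in unexposed = 257/2006 = 0.12812; RR = 3.47987
OR/RR = 5.47488 / 3.47987 = 1.57330
The outcome is not rare, so the OR lies further from 1 than the RR.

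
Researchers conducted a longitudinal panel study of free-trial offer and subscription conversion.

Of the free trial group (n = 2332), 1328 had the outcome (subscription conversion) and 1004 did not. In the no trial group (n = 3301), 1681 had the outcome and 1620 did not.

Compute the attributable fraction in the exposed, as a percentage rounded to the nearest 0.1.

From the description: a = 1328, b = 1004, c = 1681, d = 1620.
Risk in exposed = 1328/2332 = 0.56947; risk in unexposed = 1681/3301 = 0.50924.
RR = 0.56947/0.50924 = 1.11827
AR% = (RR − 1)/RR × 100 = (1.11827 − 1)/1.11827 × 100 = 10.5763%

10.6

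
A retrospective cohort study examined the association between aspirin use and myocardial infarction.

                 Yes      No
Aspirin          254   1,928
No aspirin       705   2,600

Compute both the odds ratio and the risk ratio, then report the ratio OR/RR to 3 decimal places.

0.890

Cells: a = 254, b = 1928, c = 705, d = 2600.
OR = (254·2600)/(1928·705) = 660400/1359240 = 0.48586
Risk in exposed = 254/2182 = 0.11641; risk in unexposed = 705/3305 = 0.21331; RR = 0.54571
OR/RR = 0.48586 / 0.54571 = 0.89033
The outcome is not rare, so the OR lies further from 1 than the RR.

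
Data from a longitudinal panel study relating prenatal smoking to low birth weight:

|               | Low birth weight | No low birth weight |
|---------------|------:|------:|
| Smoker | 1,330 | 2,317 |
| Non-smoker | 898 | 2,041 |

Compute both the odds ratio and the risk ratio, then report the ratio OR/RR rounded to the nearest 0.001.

Cells: a = 1330, b = 2317, c = 898, d = 2041.
OR = (1330·2041)/(2317·898) = 2714530/2080666 = 1.30464
Risk in exposed = 1330/3647 = 0.36468; risk in unexposed = 898/2939 = 0.30555; RR = 1.19355
OR/RR = 1.30464 / 1.19355 = 1.09308
The outcome is not rare, so the OR lies further from 1 than the RR.

1.093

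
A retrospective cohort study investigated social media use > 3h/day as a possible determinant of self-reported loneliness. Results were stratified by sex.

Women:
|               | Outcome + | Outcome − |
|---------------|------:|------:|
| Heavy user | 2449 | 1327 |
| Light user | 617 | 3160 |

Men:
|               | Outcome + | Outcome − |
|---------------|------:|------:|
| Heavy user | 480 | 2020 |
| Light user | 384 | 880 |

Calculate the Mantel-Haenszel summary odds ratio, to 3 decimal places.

OR_MH = Σ(aᵢdᵢ/nᵢ) / Σ(bᵢcᵢ/nᵢ), where nᵢ is the stratum total.
Stratum 1 (Women): n = 7553; a·d/n = 2449·3160/7553 = 1024.6048; b·c/n = 1327·617/7553 = 108.4018
Stratum 2 (Men): n = 3764; a·d/n = 480·880/3764 = 112.2210; b·c/n = 2020·384/3764 = 206.0786
OR_MH = (1024.6048 + 112.2210) / (108.4018 + 206.0786) = 1136.8258 / 314.4805 = 3.61493

3.615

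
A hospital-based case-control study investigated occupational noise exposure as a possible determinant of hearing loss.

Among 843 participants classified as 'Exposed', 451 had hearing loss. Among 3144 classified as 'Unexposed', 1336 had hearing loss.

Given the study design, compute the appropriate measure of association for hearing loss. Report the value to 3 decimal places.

1.557

From the description: a = 451, b = 392, c = 1336, d = 1808.
This is a hospital-based case-control study: participants were sampled on outcome status, so risks in the source population cannot be estimated directly — relative risk is not valid here. The odds ratio is the appropriate measure.
OR = (a·d)/(b·c) = (451 × 1808) / (392 × 1336) = 815408 / 523712 = 1.55698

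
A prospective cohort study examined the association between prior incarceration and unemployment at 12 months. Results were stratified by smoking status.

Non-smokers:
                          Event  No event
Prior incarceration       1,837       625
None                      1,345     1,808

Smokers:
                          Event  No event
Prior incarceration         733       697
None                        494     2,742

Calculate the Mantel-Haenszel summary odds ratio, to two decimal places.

OR_MH = Σ(aᵢdᵢ/nᵢ) / Σ(bᵢcᵢ/nᵢ), where nᵢ is the stratum total.
Stratum 1 (Non-smokers): n = 5615; a·d/n = 1837·1808/5615 = 591.5042; b·c/n = 625·1345/5615 = 149.7106
Stratum 2 (Smokers): n = 4666; a·d/n = 733·2742/4666 = 430.7514; b·c/n = 697·494/4666 = 73.7930
OR_MH = (591.5042 + 430.7514) / (149.7106 + 73.7930) = 1022.2556 / 223.5036 = 4.57378

4.57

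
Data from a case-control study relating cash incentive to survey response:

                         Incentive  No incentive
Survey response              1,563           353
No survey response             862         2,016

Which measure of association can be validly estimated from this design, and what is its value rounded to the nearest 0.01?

10.36

Reading the table with exposure as columns: a = 1563 (Incentive, case), b = 862 (Incentive, non-case), c = 353 (No incentive, case), d = 2016.
This is a case-control study: participants were sampled on outcome status, so risks in the source population cannot be estimated directly — relative risk is not valid here. The odds ratio is the appropriate measure.
OR = (a·d)/(b·c) = (1563 × 2016) / (862 × 353) = 3151008 / 304286 = 10.35542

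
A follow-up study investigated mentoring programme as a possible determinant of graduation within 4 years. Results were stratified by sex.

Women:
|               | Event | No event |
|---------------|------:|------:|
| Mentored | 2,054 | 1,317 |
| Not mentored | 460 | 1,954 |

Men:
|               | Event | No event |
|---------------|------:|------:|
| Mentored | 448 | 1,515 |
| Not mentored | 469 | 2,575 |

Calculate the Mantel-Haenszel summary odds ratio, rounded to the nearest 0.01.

OR_MH = Σ(aᵢdᵢ/nᵢ) / Σ(bᵢcᵢ/nᵢ), where nᵢ is the stratum total.
Stratum 1 (Women): n = 5785; a·d/n = 2054·1954/5785 = 693.7798; b·c/n = 1317·460/5785 = 104.7226
Stratum 2 (Men): n = 5007; a·d/n = 448·2575/5007 = 230.3974; b·c/n = 1515·469/5007 = 141.9083
OR_MH = (693.7798 + 230.3974) / (104.7226 + 141.9083) = 924.1772 / 246.6309 = 3.74721

3.75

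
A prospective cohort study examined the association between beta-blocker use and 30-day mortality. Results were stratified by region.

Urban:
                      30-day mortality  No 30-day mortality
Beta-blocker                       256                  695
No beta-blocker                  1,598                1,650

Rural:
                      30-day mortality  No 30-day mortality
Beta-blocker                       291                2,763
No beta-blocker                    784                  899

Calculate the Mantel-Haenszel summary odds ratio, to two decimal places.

OR_MH = Σ(aᵢdᵢ/nᵢ) / Σ(bᵢcᵢ/nᵢ), where nᵢ is the stratum total.
Stratum 1 (Urban): n = 4199; a·d/n = 256·1650/4199 = 100.5954; b·c/n = 695·1598/4199 = 264.4939
Stratum 2 (Rural): n = 4737; a·d/n = 291·899/4737 = 55.2267; b·c/n = 2763·784/4737 = 457.2920
OR_MH = (100.5954 + 55.2267) / (264.4939 + 457.2920) = 155.8221 / 721.7859 = 0.21588

0.22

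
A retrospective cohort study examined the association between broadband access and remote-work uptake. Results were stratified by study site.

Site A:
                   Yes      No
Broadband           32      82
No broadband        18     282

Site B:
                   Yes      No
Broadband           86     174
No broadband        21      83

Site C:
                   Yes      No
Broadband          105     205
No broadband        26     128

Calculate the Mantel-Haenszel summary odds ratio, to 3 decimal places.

2.805

OR_MH = Σ(aᵢdᵢ/nᵢ) / Σ(bᵢcᵢ/nᵢ), where nᵢ is the stratum total.
Stratum 1 (Site A): n = 414; a·d/n = 32·282/414 = 21.7971; b·c/n = 82·18/414 = 3.5652
Stratum 2 (Site B): n = 364; a·d/n = 86·83/364 = 19.6099; b·c/n = 174·21/364 = 10.0385
Stratum 3 (Site C): n = 464; a·d/n = 105·128/464 = 28.9655; b·c/n = 205·26/464 = 11.4871
OR_MH = (21.7971 + 19.6099 + 28.9655) / (3.5652 + 10.0385 + 11.4871) = 70.3725 / 25.0907 = 2.80472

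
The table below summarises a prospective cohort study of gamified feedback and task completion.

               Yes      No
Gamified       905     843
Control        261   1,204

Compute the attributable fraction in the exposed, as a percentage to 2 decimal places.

65.59

Cells: a = 905, b = 843, c = 261, d = 1204.
Risk in exposed = 905/1748 = 0.51773; risk in unexposed = 261/1465 = 0.17816.
RR = 0.51773/0.17816 = 2.90606
AR% = (RR − 1)/RR × 100 = (2.90606 − 1)/2.90606 × 100 = 65.5891%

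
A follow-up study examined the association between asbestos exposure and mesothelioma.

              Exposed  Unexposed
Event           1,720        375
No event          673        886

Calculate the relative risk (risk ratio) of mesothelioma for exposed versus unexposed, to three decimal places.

Reading the table with exposure as columns: a = 1720 (Exposed, case), b = 673 (Exposed, non-case), c = 375 (Unexposed, case), d = 886.
Risk in exposed = 1720/2393 = 0.71876; risk in unexposed = 375/1261 = 0.29738.
RR = 0.71876 / 0.29738 = 2.41696
The risk among the exposed is 2.42 times that among the unexposed.

2.417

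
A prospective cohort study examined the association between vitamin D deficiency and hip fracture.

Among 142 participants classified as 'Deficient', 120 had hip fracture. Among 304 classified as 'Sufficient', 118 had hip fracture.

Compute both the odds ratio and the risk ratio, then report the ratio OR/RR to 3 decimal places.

From the description: a = 120, b = 22, c = 118, d = 186.
OR = (120·186)/(22·118) = 22320/2596 = 8.59784
Risk in exposed = 120/142 = 0.84507; risk in unexposed = 118/304 = 0.38816; RR = 2.17713
OR/RR = 8.59784 / 2.17713 = 3.94916
The outcome is not rare, so the OR lies further from 1 than the RR.

3.949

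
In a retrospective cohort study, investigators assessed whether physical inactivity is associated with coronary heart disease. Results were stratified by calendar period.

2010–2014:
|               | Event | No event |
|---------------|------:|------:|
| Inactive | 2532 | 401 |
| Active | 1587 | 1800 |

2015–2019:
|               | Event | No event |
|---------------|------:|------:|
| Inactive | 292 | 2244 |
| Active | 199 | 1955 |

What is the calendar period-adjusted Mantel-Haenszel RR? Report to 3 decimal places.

1.766

RR_MH = Σ(aᵢ·n₀ᵢ/nᵢ) / Σ(cᵢ·n₁ᵢ/nᵢ), with n₁ᵢ = aᵢ+bᵢ (exposed), n₀ᵢ = cᵢ+dᵢ (unexposed), nᵢ = n₁ᵢ+n₀ᵢ.
Stratum 1 (2010–2014): n₁ = 2933, n₀ = 3387, n = 6320; a·n₀/n = 2532·3387/6320 = 1356.9437; c·n₁/n = 1587·2933/6320 = 736.4986
Stratum 2 (2015–2019): n₁ = 2536, n₀ = 2154, n = 4690; a·n₀/n = 292·2154/4690 = 134.1083; c·n₁/n = 199·2536/4690 = 107.6043
RR_MH = (1356.9437 + 134.1083) / (736.4986 + 107.6043) = 1491.0520 / 844.1028 = 1.76643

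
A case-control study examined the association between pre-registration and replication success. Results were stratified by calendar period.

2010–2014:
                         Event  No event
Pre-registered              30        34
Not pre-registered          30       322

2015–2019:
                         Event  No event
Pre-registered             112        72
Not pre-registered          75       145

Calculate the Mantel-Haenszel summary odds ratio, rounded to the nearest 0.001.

OR_MH = Σ(aᵢdᵢ/nᵢ) / Σ(bᵢcᵢ/nᵢ), where nᵢ is the stratum total.
Stratum 1 (2010–2014): n = 416; a·d/n = 30·322/416 = 23.2212; b·c/n = 34·30/416 = 2.4519
Stratum 2 (2015–2019): n = 404; a·d/n = 112·145/404 = 40.1980; b·c/n = 72·75/404 = 13.3663
OR_MH = (23.2212 + 40.1980) / (2.4519 + 13.3663) = 63.4192 / 15.8183 = 4.00924

4.009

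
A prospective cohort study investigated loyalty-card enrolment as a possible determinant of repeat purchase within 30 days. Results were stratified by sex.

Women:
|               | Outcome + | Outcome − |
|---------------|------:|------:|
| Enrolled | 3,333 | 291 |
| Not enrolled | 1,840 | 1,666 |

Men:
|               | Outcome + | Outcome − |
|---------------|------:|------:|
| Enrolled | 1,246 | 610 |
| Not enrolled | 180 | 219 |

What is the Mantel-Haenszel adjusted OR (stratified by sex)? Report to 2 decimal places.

OR_MH = Σ(aᵢdᵢ/nᵢ) / Σ(bᵢcᵢ/nᵢ), where nᵢ is the stratum total.
Stratum 1 (Women): n = 7130; a·d/n = 3333·1666/7130 = 778.7907; b·c/n = 291·1840/7130 = 75.0968
Stratum 2 (Men): n = 2255; a·d/n = 1246·219/2255 = 121.0084; b·c/n = 610·180/2255 = 48.6918
OR_MH = (778.7907 + 121.0084) / (75.0968 + 48.6918) = 899.7992 / 123.7886 = 7.26884

7.27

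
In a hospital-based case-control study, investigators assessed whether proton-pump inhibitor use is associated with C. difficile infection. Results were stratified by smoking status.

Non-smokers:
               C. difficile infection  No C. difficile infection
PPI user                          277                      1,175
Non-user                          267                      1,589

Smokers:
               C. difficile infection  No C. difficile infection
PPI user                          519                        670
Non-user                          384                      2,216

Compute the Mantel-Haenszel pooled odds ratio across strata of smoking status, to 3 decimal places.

2.683

OR_MH = Σ(aᵢdᵢ/nᵢ) / Σ(bᵢcᵢ/nᵢ), where nᵢ is the stratum total.
Stratum 1 (Non-smokers): n = 3308; a·d/n = 277·1589/3308 = 133.0571; b·c/n = 1175·267/3308 = 94.8383
Stratum 2 (Smokers): n = 3789; a·d/n = 519·2216/3789 = 303.5376; b·c/n = 670·384/3789 = 67.9018
OR_MH = (133.0571 + 303.5376) / (94.8383 + 67.9018) = 436.5947 / 162.7401 = 2.68277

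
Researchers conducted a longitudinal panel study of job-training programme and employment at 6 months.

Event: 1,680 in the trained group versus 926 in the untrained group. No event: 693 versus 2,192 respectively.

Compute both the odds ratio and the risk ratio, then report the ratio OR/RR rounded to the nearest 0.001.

2.407

From the description: a = 1680, b = 693, c = 926, d = 2192.
OR = (1680·2192)/(693·926) = 3682560/641718 = 5.73860
Risk in exposed = 1680/2373 = 0.70796; risk in unexposed = 926/3118 = 0.29699; RR = 2.38384
OR/RR = 5.73860 / 2.38384 = 2.40729
The outcome is not rare, so the OR lies further from 1 than the RR.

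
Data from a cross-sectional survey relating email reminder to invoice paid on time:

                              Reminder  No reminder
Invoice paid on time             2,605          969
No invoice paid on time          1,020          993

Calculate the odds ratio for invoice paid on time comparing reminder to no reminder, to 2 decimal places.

2.62

Reading the table with exposure as columns: a = 2605 (Reminder, case), b = 1020 (Reminder, non-case), c = 969 (No reminder, case), d = 993.
OR = (a·d)/(b·c) = (2605 × 993) / (1020 × 969) = 2586765 / 988380 = 2.61718
The odds of invoice paid on time are about 2.62 times as high in the reminder group.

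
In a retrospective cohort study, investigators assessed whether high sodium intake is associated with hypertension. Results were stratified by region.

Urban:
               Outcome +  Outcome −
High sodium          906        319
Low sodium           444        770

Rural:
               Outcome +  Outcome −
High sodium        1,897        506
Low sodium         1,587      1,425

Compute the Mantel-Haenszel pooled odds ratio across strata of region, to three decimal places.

OR_MH = Σ(aᵢdᵢ/nᵢ) / Σ(bᵢcᵢ/nᵢ), where nᵢ is the stratum total.
Stratum 1 (Urban): n = 2439; a·d/n = 906·770/2439 = 286.0271; b·c/n = 319·444/2439 = 58.0713
Stratum 2 (Rural): n = 5415; a·d/n = 1897·1425/5415 = 499.2105; b·c/n = 506·1587/5415 = 148.2958
OR_MH = (286.0271 + 499.2105) / (58.0713 + 148.2958) = 785.2376 / 206.3672 = 3.80505

3.805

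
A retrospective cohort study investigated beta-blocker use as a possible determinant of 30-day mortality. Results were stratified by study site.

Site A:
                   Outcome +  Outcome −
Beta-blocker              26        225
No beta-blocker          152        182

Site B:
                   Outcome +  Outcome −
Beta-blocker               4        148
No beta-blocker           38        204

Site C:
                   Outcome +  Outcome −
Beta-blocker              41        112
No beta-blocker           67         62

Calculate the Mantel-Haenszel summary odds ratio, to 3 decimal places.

OR_MH = Σ(aᵢdᵢ/nᵢ) / Σ(bᵢcᵢ/nᵢ), where nᵢ is the stratum total.
Stratum 1 (Site A): n = 585; a·d/n = 26·182/585 = 8.0889; b·c/n = 225·152/585 = 58.4615
Stratum 2 (Site B): n = 394; a·d/n = 4·204/394 = 2.0711; b·c/n = 148·38/394 = 14.2741
Stratum 3 (Site C): n = 282; a·d/n = 41·62/282 = 9.0142; b·c/n = 112·67/282 = 26.6099
OR_MH = (8.0889 + 2.0711 + 9.0142) / (58.4615 + 14.2741 + 26.6099) = 19.1741 / 99.3456 = 0.19300

0.193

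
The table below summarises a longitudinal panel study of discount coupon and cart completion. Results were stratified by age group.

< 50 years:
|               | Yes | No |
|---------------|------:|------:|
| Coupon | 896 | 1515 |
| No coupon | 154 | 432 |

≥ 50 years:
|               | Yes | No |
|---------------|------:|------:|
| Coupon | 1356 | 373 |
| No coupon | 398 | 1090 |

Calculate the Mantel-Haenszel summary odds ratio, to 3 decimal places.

OR_MH = Σ(aᵢdᵢ/nᵢ) / Σ(bᵢcᵢ/nᵢ), where nᵢ is the stratum total.
Stratum 1 (< 50 years): n = 2997; a·d/n = 896·432/2997 = 129.1532; b·c/n = 1515·154/2997 = 77.8478
Stratum 2 (≥ 50 years): n = 3217; a·d/n = 1356·1090/3217 = 459.4467; b·c/n = 373·398/3217 = 46.1467
OR_MH = (129.1532 + 459.4467) / (77.8478 + 46.1467) = 588.5998 / 123.9946 = 4.74698

4.747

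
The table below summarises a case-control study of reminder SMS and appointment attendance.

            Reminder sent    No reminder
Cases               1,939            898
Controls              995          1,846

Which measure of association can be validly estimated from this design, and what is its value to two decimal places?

4.01

Reading the table with exposure as columns: a = 1939 (Reminder sent, case), b = 995 (Reminder sent, non-case), c = 898 (No reminder, case), d = 1846.
This is a case-control study: participants were sampled on outcome status, so risks in the source population cannot be estimated directly — relative risk is not valid here. The odds ratio is the appropriate measure.
OR = (a·d)/(b·c) = (1939 × 1846) / (995 × 898) = 3579394 / 893510 = 4.00599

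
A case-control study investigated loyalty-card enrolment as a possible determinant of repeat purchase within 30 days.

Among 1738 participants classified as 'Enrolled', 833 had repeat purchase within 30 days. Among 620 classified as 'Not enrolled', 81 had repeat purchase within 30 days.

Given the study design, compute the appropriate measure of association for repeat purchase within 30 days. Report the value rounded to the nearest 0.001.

6.125

From the description: a = 833, b = 905, c = 81, d = 539.
This is a case-control study: participants were sampled on outcome status, so risks in the source population cannot be estimated directly — relative risk is not valid here. The odds ratio is the appropriate measure.
OR = (a·d)/(b·c) = (833 × 539) / (905 × 81) = 448987 / 73305 = 6.12492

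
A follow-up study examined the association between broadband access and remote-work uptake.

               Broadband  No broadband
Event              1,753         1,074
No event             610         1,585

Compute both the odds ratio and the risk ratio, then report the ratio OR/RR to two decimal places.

2.31

Reading the table with exposure as columns: a = 1753 (Broadband, case), b = 610 (Broadband, non-case), c = 1074 (No broadband, case), d = 1585.
OR = (1753·1585)/(610·1074) = 2778505/655140 = 4.24109
Risk in exposed = 1753/2363 = 0.74185; risk in unexposed = 1074/2659 = 0.40391; RR = 1.83667
OR/RR = 4.24109 / 1.83667 = 2.30911
The outcome is not rare, so the OR lies further from 1 than the RR.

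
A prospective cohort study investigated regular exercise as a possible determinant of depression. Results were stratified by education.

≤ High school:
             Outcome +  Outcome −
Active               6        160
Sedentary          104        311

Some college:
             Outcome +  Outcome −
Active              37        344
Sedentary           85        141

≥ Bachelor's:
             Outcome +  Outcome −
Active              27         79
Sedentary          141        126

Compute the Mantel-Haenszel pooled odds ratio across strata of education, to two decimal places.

OR_MH = Σ(aᵢdᵢ/nᵢ) / Σ(bᵢcᵢ/nᵢ), where nᵢ is the stratum total.
Stratum 1 (≤ High school): n = 581; a·d/n = 6·311/581 = 3.2117; b·c/n = 160·104/581 = 28.6403
Stratum 2 (Some college): n = 607; a·d/n = 37·141/607 = 8.5947; b·c/n = 344·85/607 = 48.1713
Stratum 3 (≥ Bachelor's): n = 373; a·d/n = 27·126/373 = 9.1206; b·c/n = 79·141/373 = 29.8633
OR_MH = (3.2117 + 8.5947 + 9.1206) / (28.6403 + 48.1713 + 29.8633) = 20.9271 / 106.6749 = 0.19618

0.20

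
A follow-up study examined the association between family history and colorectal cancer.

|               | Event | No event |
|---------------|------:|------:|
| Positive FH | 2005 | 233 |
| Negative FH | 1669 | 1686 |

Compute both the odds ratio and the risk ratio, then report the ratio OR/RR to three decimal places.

4.827

Cells: a = 2005, b = 233, c = 1669, d = 1686.
OR = (2005·1686)/(233·1669) = 3380430/388877 = 8.69280
Risk in exposed = 2005/2238 = 0.89589; risk in unexposed = 1669/3355 = 0.49747; RR = 1.80090
OR/RR = 8.69280 / 1.80090 = 4.82691
The outcome is not rare, so the OR lies further from 1 than the RR.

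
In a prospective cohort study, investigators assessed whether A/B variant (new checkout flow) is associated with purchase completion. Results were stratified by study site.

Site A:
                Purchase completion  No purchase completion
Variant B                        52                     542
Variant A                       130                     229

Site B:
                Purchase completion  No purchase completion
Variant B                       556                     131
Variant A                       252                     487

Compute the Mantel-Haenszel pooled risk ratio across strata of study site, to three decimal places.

RR_MH = Σ(aᵢ·n₀ᵢ/nᵢ) / Σ(cᵢ·n₁ᵢ/nᵢ), with n₁ᵢ = aᵢ+bᵢ (exposed), n₀ᵢ = cᵢ+dᵢ (unexposed), nᵢ = n₁ᵢ+n₀ᵢ.
Stratum 1 (Site A): n₁ = 594, n₀ = 359, n = 953; a·n₀/n = 52·359/953 = 19.5887; c·n₁/n = 130·594/953 = 81.0283
Stratum 2 (Site B): n₁ = 687, n₀ = 739, n = 1426; a·n₀/n = 556·739/1426 = 288.1374; c·n₁/n = 252·687/1426 = 121.4053
RR_MH = (19.5887 + 288.1374) / (81.0283 + 121.4053) = 307.7261 / 202.4337 = 1.52013

1.520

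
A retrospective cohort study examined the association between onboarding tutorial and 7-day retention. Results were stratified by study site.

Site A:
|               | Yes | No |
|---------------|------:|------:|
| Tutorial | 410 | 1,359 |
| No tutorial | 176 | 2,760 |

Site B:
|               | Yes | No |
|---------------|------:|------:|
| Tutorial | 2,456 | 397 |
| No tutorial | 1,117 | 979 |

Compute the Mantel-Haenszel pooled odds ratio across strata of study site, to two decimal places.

OR_MH = Σ(aᵢdᵢ/nᵢ) / Σ(bᵢcᵢ/nᵢ), where nᵢ is the stratum total.
Stratum 1 (Site A): n = 4705; a·d/n = 410·2760/4705 = 240.5101; b·c/n = 1359·176/4705 = 50.8361
Stratum 2 (Site B): n = 4949; a·d/n = 2456·979/4949 = 485.8404; b·c/n = 397·1117/4949 = 89.6038
OR_MH = (240.5101 + 485.8404) / (50.8361 + 89.6038) = 726.3505 / 140.4399 = 5.17197

5.17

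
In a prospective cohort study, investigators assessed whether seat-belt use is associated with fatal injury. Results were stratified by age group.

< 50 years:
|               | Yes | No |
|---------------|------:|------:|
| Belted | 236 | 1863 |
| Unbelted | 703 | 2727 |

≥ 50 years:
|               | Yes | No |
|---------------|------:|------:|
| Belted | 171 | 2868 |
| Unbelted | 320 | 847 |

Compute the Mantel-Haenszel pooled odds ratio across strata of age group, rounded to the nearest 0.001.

0.331

OR_MH = Σ(aᵢdᵢ/nᵢ) / Σ(bᵢcᵢ/nᵢ), where nᵢ is the stratum total.
Stratum 1 (< 50 years): n = 5529; a·d/n = 236·2727/5529 = 116.3993; b·c/n = 1863·703/5529 = 236.8763
Stratum 2 (≥ 50 years): n = 4206; a·d/n = 171·847/4206 = 34.4358; b·c/n = 2868·320/4206 = 218.2026
OR_MH = (116.3993 + 34.4358) / (236.8763 + 218.2026) = 150.8352 / 455.0789 = 0.33145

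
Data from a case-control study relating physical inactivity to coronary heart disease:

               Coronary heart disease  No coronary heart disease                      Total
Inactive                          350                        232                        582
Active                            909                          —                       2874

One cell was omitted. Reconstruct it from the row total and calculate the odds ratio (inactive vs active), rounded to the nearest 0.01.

3.26

The missing cell is in the unexposed row: 2874 − 909 = 1965.
So a = 350, b = 232, c = 909, d = 1965.
OR = (a·d)/(b·c) = (350 × 1965) / (232 × 909) = 687750 / 210888 = 3.26121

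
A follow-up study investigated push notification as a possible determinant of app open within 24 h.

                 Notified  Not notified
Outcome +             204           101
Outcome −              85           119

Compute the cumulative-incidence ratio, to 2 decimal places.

Reading the table with exposure as columns: a = 204 (Notified, case), b = 85 (Notified, non-case), c = 101 (Not notified, case), d = 119.
Risk in exposed = 204/289 = 0.70588; risk in unexposed = 101/220 = 0.45909.
RR = 0.70588 / 0.45909 = 1.53757
The risk among the exposed is 1.54 times that among the unexposed.

1.54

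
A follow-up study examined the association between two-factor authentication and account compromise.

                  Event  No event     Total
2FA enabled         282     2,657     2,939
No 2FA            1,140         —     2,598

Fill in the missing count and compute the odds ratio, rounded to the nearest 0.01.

The missing cell is in the unexposed row: 2598 − 1140 = 1458.
So a = 282, b = 2657, c = 1140, d = 1458.
OR = (a·d)/(b·c) = (282 × 1458) / (2657 × 1140) = 411156 / 3028980 = 0.13574

0.14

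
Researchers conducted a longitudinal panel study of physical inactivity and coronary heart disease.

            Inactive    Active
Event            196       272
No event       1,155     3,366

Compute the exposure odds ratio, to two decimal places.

Reading the table with exposure as columns: a = 196 (Inactive, case), b = 1155 (Inactive, non-case), c = 272 (Active, case), d = 3366.
OR = (a·d)/(b·c) = (196 × 3366) / (1155 × 272) = 659736 / 314160 = 2.10000
The odds of coronary heart disease are about 2.10 times as high in the inactive group.

2.10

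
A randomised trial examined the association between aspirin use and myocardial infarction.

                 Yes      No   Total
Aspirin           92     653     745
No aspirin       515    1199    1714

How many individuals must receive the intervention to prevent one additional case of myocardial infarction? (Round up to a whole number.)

6

Risk in treated group = 92/745 = 0.12349; risk in control = 515/1714 = 0.30047.
Absolute risk reduction = 0.30047 − 0.12349 = 0.17698
NNT = 1 / ARR = 1 / 0.17698 = 5.650 → round up → 6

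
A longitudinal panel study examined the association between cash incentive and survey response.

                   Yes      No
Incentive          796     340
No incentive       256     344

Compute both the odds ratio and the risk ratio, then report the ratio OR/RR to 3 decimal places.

Cells: a = 796, b = 340, c = 256, d = 344.
OR = (796·344)/(340·256) = 273824/87040 = 3.14596
Risk in exposed = 796/1136 = 0.70070; risk in unexposed = 256/600 = 0.42667; RR = 1.64228
OR/RR = 3.14596 / 1.64228 = 1.91561
The outcome is not rare, so the OR lies further from 1 than the RR.

1.916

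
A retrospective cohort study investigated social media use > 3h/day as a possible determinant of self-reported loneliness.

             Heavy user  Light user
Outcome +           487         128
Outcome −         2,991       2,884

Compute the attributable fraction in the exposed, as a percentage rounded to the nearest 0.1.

69.7

Reading the table with exposure as columns: a = 487 (Heavy user, case), b = 2991 (Heavy user, non-case), c = 128 (Light user, case), d = 2884.
Risk in exposed = 487/3478 = 0.14002; risk in unexposed = 128/3012 = 0.04250.
RR = 0.14002/0.04250 = 3.29492
AR% = (RR − 1)/RR × 100 = (3.29492 − 1)/3.29492 × 100 = 69.6502%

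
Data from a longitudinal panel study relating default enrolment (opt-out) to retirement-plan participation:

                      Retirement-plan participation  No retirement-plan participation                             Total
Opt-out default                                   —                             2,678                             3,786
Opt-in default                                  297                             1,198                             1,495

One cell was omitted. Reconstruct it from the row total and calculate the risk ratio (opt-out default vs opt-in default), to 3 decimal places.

1.473

The missing cell is in the exposed row: 3786 − 2678 = 1108.
So a = 1108, b = 2678, c = 297, d = 1198.
RR = [a/(a+b)] / [c/(c+d)] = (1108/3786) / (297/1495) = 0.29266/0.19866 = 1.47314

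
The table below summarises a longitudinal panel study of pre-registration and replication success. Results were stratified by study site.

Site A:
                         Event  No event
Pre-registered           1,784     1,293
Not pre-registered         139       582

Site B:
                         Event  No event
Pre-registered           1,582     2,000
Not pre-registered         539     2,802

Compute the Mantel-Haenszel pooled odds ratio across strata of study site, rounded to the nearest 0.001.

OR_MH = Σ(aᵢdᵢ/nᵢ) / Σ(bᵢcᵢ/nᵢ), where nᵢ is the stratum total.
Stratum 1 (Site A): n = 3798; a·d/n = 1784·582/3798 = 273.3776; b·c/n = 1293·139/3798 = 47.3215
Stratum 2 (Site B): n = 6923; a·d/n = 1582·2802/6923 = 640.2952; b·c/n = 2000·539/6923 = 155.7128
OR_MH = (273.3776 + 640.2952) / (47.3215 + 155.7128) = 913.6728 / 203.0343 = 4.50009

4.500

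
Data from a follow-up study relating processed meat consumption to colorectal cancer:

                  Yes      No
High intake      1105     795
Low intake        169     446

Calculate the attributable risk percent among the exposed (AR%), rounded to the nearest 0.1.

52.7

Cells: a = 1105, b = 795, c = 169, d = 446.
Risk in exposed = 1105/1900 = 0.58158; risk in unexposed = 169/615 = 0.27480.
RR = 0.58158/0.27480 = 2.11640
AR% = (RR − 1)/RR × 100 = (2.11640 − 1)/2.11640 × 100 = 52.7499%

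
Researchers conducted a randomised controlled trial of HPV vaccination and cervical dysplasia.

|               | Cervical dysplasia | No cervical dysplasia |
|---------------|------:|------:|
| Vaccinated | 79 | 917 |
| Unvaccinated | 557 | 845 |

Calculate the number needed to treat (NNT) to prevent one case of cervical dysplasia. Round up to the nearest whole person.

4

Risk in treated group = 79/996 = 0.07932; risk in control = 557/1402 = 0.39729.
Absolute risk reduction = 0.39729 − 0.07932 = 0.31797
NNT = 1 / ARR = 1 / 0.31797 = 3.145 → round up → 4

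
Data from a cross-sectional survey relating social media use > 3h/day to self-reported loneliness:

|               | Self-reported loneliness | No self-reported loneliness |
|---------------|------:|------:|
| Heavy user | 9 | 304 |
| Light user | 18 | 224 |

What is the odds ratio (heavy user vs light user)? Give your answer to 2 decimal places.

0.37

Cells: a = 9, b = 304, c = 18, d = 224.
OR = (a·d)/(b·c) = (9 × 224) / (304 × 18) = 2016 / 5472 = 0.36842
Exposure is associated with lower odds of self-reported loneliness (OR = 0.37 < 1).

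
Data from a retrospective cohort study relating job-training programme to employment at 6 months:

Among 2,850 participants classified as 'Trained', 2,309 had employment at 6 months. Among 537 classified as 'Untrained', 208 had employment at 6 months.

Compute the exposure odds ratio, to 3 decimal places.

6.751

From the description: a = 2309, b = 541, c = 208, d = 329.
OR = (a·d)/(b·c) = (2309 × 329) / (541 × 208) = 759661 / 112528 = 6.75086
The odds of employment at 6 months are about 6.75 times as high in the trained group.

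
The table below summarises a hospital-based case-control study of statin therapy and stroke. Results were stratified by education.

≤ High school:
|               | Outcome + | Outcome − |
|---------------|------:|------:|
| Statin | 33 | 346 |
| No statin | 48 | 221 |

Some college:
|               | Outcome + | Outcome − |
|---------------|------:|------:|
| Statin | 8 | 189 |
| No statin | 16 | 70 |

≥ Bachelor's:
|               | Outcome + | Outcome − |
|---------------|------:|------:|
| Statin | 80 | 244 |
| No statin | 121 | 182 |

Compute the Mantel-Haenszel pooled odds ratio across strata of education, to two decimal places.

OR_MH = Σ(aᵢdᵢ/nᵢ) / Σ(bᵢcᵢ/nᵢ), where nᵢ is the stratum total.
Stratum 1 (≤ High school): n = 648; a·d/n = 33·221/648 = 11.2546; b·c/n = 346·48/648 = 25.6296
Stratum 2 (Some college): n = 283; a·d/n = 8·70/283 = 1.9788; b·c/n = 189·16/283 = 10.6855
Stratum 3 (≥ Bachelor's): n = 627; a·d/n = 80·182/627 = 23.2217; b·c/n = 244·121/627 = 47.0877
OR_MH = (11.2546 + 1.9788 + 23.2217) / (25.6296 + 10.6855 + 47.0877) = 36.4551 / 83.4029 = 0.43710

0.44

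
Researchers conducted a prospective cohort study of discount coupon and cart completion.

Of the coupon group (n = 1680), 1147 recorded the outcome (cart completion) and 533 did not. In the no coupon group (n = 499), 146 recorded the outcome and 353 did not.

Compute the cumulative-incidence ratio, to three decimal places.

From the description: a = 1147, b = 533, c = 146, d = 353.
Risk in exposed = 1147/1680 = 0.68274; risk in unexposed = 146/499 = 0.29259.
RR = 0.68274 / 0.29259 = 2.33347
The risk among the exposed is 2.33 times that among the unexposed.

2.333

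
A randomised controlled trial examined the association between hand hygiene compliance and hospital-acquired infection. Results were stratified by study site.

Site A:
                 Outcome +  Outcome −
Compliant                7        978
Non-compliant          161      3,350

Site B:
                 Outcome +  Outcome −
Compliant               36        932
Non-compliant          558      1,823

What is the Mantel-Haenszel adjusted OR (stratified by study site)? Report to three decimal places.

0.130

OR_MH = Σ(aᵢdᵢ/nᵢ) / Σ(bᵢcᵢ/nᵢ), where nᵢ is the stratum total.
Stratum 1 (Site A): n = 4496; a·d/n = 7·3350/4496 = 5.2157; b·c/n = 978·161/4496 = 35.0218
Stratum 2 (Site B): n = 3349; a·d/n = 36·1823/3349 = 19.5963; b·c/n = 932·558/3349 = 155.2870
OR_MH = (5.2157 + 19.5963) / (35.0218 + 155.2870) = 24.8120 / 190.3087 = 0.13038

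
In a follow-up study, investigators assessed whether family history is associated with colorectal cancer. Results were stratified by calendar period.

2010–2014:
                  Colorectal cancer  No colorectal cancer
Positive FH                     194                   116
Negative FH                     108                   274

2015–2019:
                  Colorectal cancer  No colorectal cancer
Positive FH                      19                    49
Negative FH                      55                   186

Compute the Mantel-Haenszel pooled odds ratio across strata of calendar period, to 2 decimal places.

OR_MH = Σ(aᵢdᵢ/nᵢ) / Σ(bᵢcᵢ/nᵢ), where nᵢ is the stratum total.
Stratum 1 (2010–2014): n = 692; a·d/n = 194·274/692 = 76.8150; b·c/n = 116·108/692 = 18.1040
Stratum 2 (2015–2019): n = 309; a·d/n = 19·186/309 = 11.4369; b·c/n = 49·55/309 = 8.7217
OR_MH = (76.8150 + 11.4369) / (18.1040 + 8.7217) = 88.2519 / 26.8257 = 3.28982

3.29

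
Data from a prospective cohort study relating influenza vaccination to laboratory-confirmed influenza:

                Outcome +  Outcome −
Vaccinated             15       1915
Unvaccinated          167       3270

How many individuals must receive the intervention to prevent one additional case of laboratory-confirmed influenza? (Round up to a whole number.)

25

Risk in treated group = 15/1930 = 0.00777; risk in control = 167/3437 = 0.04859.
Absolute risk reduction = 0.04859 − 0.00777 = 0.04082
NNT = 1 / ARR = 1 / 0.04082 = 24.500 → round up → 25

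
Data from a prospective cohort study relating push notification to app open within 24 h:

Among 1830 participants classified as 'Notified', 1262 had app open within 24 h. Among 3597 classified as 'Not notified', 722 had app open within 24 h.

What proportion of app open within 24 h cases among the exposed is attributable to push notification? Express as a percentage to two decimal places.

From the description: a = 1262, b = 568, c = 722, d = 2875.
Risk in exposed = 1262/1830 = 0.68962; risk in unexposed = 722/3597 = 0.20072.
RR = 0.68962/0.20072 = 3.43567
AR% = (RR − 1)/RR × 100 = (3.43567 − 1)/3.43567 × 100 = 70.8936%

70.89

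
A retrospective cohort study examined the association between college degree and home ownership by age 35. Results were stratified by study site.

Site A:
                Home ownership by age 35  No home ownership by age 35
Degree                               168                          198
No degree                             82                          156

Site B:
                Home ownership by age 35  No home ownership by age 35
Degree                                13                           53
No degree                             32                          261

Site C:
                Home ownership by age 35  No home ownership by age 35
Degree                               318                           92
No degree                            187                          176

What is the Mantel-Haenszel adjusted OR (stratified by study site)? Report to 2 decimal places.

OR_MH = Σ(aᵢdᵢ/nᵢ) / Σ(bᵢcᵢ/nᵢ), where nᵢ is the stratum total.
Stratum 1 (Site A): n = 604; a·d/n = 168·156/604 = 43.3907; b·c/n = 198·82/604 = 26.8808
Stratum 2 (Site B): n = 359; a·d/n = 13·261/359 = 9.4513; b·c/n = 53·32/359 = 4.7242
Stratum 3 (Site C): n = 773; a·d/n = 318·176/773 = 72.4036; b·c/n = 92·187/773 = 22.2561
OR_MH = (43.3907 + 9.4513 + 72.4036) / (26.8808 + 4.7242 + 22.2561) = 125.2456 / 53.8612 = 2.32534

2.33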